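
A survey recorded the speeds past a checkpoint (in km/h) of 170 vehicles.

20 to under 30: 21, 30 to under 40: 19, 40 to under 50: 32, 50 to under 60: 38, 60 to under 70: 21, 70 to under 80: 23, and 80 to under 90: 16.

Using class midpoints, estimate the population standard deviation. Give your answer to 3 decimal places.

Midpoints: 25, 35, 45, 55, 65, 75, 85
n = 170, Σfm = 9170, mean = 53.9412
Σfm² = 549850
Σf(m − x̄)² = Σfm² − (Σfm)²/n = 549850 − 9170²/170 = 55209.4118
Population variance = 55209.4118 / 170 = 324.7612
Standard deviation = √324.7612 = 18.0211

18.021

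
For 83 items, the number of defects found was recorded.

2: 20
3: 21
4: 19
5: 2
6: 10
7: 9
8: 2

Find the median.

Cumulative frequencies: 20, 41, 60, 62, 72, 81, 83
n = 83, so the median is the value in position (n+1)/2 = 42.
Position 42 falls at value 4.

4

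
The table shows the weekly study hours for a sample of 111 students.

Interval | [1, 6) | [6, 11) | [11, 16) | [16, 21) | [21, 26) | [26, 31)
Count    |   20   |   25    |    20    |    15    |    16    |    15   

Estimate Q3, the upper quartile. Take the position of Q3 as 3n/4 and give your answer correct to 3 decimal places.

22.016

Cumulative frequencies: 20, 45, 65, 80, 96, 111
n = 111; position = 3n/4 = 83.25.
This falls in the class [21, 26): L = 21, F = 80, f = 16, h = 5.
Upper quartile ≈ 21 + ((83.25 − 80) / 16) × 5 = 22.0156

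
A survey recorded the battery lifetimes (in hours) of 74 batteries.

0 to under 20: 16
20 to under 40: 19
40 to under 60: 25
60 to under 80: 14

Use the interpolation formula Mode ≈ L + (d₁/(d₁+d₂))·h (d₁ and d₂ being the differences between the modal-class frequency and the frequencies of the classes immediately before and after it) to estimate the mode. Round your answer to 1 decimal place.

47.1

Modal class: 40 to under 60 (highest frequency 25).
d₁ = 25 − 19 = 6, d₂ = 25 − 14 = 11
Mode ≈ 40 + (6/(6+11)) × 20 = 40 + 7.0588 = 47.0588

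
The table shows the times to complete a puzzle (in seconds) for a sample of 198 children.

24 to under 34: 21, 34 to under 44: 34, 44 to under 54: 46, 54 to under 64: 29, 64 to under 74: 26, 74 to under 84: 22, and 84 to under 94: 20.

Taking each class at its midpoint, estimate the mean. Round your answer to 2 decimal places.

56.63

Midpoints: 29, 39, 49, 59, 69, 79, 89
Σfm = 21×29 + 34×39 + 46×49 + 29×59 + 26×69 + 22×79 + 20×89 = 11212
n = Σf = 198
Mean = 11212 / 198 = 56.6263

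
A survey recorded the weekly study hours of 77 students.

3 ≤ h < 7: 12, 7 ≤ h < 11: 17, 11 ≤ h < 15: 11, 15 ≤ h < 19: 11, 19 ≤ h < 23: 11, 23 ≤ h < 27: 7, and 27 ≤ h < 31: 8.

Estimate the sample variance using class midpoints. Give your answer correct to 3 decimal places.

Midpoints: 5, 9, 13, 17, 21, 25, 29
n = 77, Σfm = 1181, mean = 15.3377
Σfm² = 22669
Σf(m − x̄)² = Σfm² − (Σfm)²/n = 22669 − 1181²/77 = 4555.2208
Sample variance = 4555.2208 / 76 = 59.9371

59.937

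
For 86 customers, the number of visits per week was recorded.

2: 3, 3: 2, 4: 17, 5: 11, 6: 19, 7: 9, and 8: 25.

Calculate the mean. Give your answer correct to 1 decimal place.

Values: 2, 3, 4, 5, 6, 7, 8
Σfx = 3×2 + 2×3 + 17×4 + 11×5 + 19×6 + 9×7 + 25×8 = 512
n = Σf = 86
Mean = 512 / 86 = 5.9535

6.0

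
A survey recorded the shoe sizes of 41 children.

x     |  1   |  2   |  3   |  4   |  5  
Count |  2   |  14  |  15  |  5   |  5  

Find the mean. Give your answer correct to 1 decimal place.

2.9

Values: 1, 2, 3, 4, 5
Σfx = 2×1 + 14×2 + 15×3 + 5×4 + 5×5 = 120
n = Σf = 41
Mean = 120 / 41 = 2.9268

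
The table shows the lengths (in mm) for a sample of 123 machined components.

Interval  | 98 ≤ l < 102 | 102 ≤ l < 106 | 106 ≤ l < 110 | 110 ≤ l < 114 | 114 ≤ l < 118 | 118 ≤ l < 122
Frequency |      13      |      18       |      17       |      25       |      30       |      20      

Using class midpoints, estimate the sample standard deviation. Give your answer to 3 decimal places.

Midpoints: 100, 104, 108, 112, 116, 120
n = 123, Σfm = 13688, mean = 111.2846
Σfm² = 1528256
Σf(m − x̄)² = Σfm² − (Σfm)²/n = 1528256 − 13688²/123 = 4993.0407
Sample variance = 4993.0407 / 122 = 40.9266
Standard deviation = √40.9266 = 6.3974

6.397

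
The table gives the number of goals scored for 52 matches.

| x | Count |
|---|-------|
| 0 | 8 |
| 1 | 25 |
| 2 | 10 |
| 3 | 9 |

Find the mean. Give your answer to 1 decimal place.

Values: 0, 1, 2, 3
Σfx = 8×0 + 25×1 + 10×2 + 9×3 = 72
n = Σf = 52
Mean = 72 / 52 = 1.3846

1.4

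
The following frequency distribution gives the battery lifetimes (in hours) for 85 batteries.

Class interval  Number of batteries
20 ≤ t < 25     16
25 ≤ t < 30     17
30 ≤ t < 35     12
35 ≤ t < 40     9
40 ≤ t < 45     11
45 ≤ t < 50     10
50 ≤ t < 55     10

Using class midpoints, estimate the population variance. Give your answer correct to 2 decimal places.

Midpoints: 22.5, 27.5, 32.5, 37.5, 42.5, 47.5, 52.5
n = 85, Σfm = 3022.5, mean = 35.5588
Σfm² = 116281.25
Σf(m − x̄)² = Σfm² − (Σfm)²/n = 116281.25 − 3022.5²/85 = 8804.7059
Population variance = 8804.7059 / 85 = 103.5848

103.58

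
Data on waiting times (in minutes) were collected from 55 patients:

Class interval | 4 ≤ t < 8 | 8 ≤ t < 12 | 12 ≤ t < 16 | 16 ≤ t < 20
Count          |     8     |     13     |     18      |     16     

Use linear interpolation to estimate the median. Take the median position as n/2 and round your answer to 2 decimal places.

13.44

Cumulative frequencies: 8, 21, 39, 55
n = 55; position = n/2 = 27.5.
This falls in the class 12 ≤ t < 16: L = 12, F = 21, f = 18, h = 4.
Median ≈ 12 + ((27.5 − 21) / 18) × 4 = 13.4444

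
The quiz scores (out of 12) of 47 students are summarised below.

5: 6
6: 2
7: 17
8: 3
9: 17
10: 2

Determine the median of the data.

7

Cumulative frequencies: 6, 8, 25, 28, 45, 47
n = 47, so the median is the value in position (n+1)/2 = 24.
Position 24 falls at value 7.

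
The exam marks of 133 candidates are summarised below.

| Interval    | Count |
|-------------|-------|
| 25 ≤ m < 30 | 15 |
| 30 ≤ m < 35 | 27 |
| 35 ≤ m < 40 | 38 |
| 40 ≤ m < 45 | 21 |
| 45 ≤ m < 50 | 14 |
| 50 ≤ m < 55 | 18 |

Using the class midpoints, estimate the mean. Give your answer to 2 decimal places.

Midpoints: 27.5, 32.5, 37.5, 42.5, 47.5, 52.5
Σfm = 15×27.5 + 27×32.5 + 38×37.5 + 21×42.5 + 14×47.5 + 18×52.5 = 5217.5
n = Σf = 133
Mean = 5217.5 / 133 = 39.2293

39.23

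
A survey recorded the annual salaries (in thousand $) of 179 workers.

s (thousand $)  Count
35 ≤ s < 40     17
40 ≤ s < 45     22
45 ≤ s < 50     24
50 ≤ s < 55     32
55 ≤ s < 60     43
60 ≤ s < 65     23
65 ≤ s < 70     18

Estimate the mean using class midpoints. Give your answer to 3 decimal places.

Midpoints: 37.5, 42.5, 47.5, 52.5, 57.5, 62.5, 67.5
Σfm = 17×37.5 + 22×42.5 + 24×47.5 + 32×52.5 + 43×57.5 + 23×62.5 + 18×67.5 = 9517.5
n = Σf = 179
Mean = 9517.5 / 179 = 53.1704

53.170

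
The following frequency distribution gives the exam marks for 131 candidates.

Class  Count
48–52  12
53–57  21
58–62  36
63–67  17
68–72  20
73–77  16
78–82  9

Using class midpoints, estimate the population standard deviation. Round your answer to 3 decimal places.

8.557

Midpoints: 50, 55, 60, 65, 70, 75, 80
n = 131, Σfm = 8340, mean = 63.6641
Σfm² = 540550
Σf(m − x̄)² = Σfm² − (Σfm)²/n = 540550 − 8340²/131 = 9591.2214
Population variance = 9591.2214 / 131 = 73.2154
Standard deviation = √73.2154 = 8.5566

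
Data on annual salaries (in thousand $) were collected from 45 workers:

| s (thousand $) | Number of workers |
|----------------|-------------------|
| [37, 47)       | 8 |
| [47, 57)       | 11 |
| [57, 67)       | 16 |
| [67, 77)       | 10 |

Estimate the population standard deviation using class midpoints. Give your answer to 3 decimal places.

Midpoints: 42, 52, 62, 72
n = 45, Σfm = 2620, mean = 58.2222
Σfm² = 157200
Σf(m − x̄)² = Σfm² − (Σfm)²/n = 157200 − 2620²/45 = 4657.7778
Population variance = 4657.7778 / 45 = 103.5062
Standard deviation = √103.5062 = 10.1738

10.174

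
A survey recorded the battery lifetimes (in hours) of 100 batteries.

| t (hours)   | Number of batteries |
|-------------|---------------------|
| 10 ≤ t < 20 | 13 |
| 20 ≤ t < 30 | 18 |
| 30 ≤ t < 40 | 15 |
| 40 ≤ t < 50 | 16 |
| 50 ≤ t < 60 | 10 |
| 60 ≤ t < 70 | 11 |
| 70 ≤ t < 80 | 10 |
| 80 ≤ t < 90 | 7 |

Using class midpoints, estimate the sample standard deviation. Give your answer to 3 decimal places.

Midpoints: 15, 25, 35, 45, 55, 65, 75, 85
n = 100, Σfm = 4500, mean = 45.0000
Σfm² = 248500
Σf(m − x̄)² = Σfm² − (Σfm)²/n = 248500 − 4500²/100 = 46000.0000
Sample variance = 46000.0000 / 99 = 464.6465
Standard deviation = √464.6465 = 21.5557

21.556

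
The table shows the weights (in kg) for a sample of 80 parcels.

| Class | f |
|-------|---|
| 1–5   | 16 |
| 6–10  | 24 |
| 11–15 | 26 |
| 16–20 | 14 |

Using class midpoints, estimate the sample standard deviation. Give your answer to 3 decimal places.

5.030

Midpoints: 3, 8, 13, 18
n = 80, Σfm = 830, mean = 10.3750
Σfm² = 10610
Σf(m − x̄)² = Σfm² − (Σfm)²/n = 10610 − 830²/80 = 1998.7500
Sample variance = 1998.7500 / 79 = 25.3006
Standard deviation = √25.3006 = 5.0300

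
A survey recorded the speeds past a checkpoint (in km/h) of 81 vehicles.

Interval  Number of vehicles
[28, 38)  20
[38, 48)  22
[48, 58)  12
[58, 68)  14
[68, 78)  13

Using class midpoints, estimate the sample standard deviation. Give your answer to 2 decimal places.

Midpoints: 33, 43, 53, 63, 73
n = 81, Σfm = 4073, mean = 50.2840
Σfm² = 221009
Σf(m − x̄)² = Σfm² − (Σfm)²/n = 221009 − 4073²/81 = 16202.4691
Sample variance = 16202.4691 / 80 = 202.5309
Standard deviation = √202.5309 = 14.2313

14.23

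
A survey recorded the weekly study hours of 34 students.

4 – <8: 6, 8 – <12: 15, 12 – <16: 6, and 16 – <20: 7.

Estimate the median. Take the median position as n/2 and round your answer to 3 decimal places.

10.933

Cumulative frequencies: 6, 21, 27, 34
n = 34; position = n/2 = 17.
This falls in the class 8 – <12: L = 8, F = 6, f = 15, h = 4.
Median ≈ 8 + ((17 − 6) / 15) × 4 = 10.9333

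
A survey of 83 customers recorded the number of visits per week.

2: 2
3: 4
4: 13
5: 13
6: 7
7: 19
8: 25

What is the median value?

7

Cumulative frequencies: 2, 6, 19, 32, 39, 58, 83
n = 83, so the median is the value in position (n+1)/2 = 42.
Position 42 falls at value 7.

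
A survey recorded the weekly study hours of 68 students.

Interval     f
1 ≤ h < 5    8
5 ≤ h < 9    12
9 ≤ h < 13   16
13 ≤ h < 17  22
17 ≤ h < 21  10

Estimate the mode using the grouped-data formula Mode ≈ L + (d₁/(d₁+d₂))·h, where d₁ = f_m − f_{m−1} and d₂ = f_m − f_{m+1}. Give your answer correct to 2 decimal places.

14.33

Modal class: 13 ≤ h < 17 (highest frequency 22).
d₁ = 22 − 16 = 6, d₂ = 22 − 10 = 12
Mode ≈ 13 + (6/(6+12)) × 4 = 13 + 1.3333 = 14.3333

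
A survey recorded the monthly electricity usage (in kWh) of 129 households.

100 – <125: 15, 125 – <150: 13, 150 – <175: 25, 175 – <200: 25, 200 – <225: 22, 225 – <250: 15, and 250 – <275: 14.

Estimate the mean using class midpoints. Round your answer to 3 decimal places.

187.112

Midpoints: 112.5, 137.5, 162.5, 187.5, 212.5, 237.5, 262.5
Σfm = 15×112.5 + 13×137.5 + 25×162.5 + 25×187.5 + 22×212.5 + 15×237.5 + 14×262.5 = 24137.5
n = Σf = 129
Mean = 24137.5 / 129 = 187.1124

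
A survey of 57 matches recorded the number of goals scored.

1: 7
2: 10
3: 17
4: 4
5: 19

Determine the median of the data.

Cumulative frequencies: 7, 17, 34, 38, 57
n = 57, so the median is the value in position (n+1)/2 = 29.
Position 29 falls at value 3.

3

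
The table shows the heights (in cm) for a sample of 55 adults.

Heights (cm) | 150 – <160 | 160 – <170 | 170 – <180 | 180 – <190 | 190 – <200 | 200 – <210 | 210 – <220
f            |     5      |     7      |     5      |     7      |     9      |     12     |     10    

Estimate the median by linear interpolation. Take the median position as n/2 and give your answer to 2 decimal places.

193.89

Cumulative frequencies: 5, 12, 17, 24, 33, 45, 55
n = 55; position = n/2 = 27.5.
This falls in the class 190 – <200: L = 190, F = 24, f = 9, h = 10.
Median ≈ 190 + ((27.5 − 24) / 9) × 10 = 193.8889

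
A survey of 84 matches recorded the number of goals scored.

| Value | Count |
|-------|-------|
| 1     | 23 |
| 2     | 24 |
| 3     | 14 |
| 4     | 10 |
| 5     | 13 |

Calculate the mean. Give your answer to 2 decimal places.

2.60

Values: 1, 2, 3, 4, 5
Σfx = 23×1 + 24×2 + 14×3 + 10×4 + 13×5 = 218
n = Σf = 84
Mean = 218 / 84 = 2.5952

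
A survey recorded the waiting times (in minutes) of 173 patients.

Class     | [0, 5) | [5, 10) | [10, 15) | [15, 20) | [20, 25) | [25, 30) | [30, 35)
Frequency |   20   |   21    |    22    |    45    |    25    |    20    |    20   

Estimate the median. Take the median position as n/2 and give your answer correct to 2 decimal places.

17.61

Cumulative frequencies: 20, 41, 63, 108, 133, 153, 173
n = 173; position = n/2 = 86.5.
This falls in the class [15, 20): L = 15, F = 63, f = 45, h = 5.
Median ≈ 15 + ((86.5 − 63) / 45) × 5 = 17.6111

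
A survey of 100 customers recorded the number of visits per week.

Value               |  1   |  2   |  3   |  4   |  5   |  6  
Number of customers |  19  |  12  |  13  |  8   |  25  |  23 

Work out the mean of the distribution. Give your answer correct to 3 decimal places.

3.770

Values: 1, 2, 3, 4, 5, 6
Σfx = 19×1 + 12×2 + 13×3 + 8×4 + 25×5 + 23×6 = 377
n = Σf = 100
Mean = 377 / 100 = 3.7700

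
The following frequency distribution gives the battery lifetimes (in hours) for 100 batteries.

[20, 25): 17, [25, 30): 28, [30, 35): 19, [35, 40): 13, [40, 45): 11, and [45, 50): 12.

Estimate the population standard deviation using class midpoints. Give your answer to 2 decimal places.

8.07

Midpoints: 22.5, 27.5, 32.5, 37.5, 42.5, 47.5
n = 100, Σfm = 3295, mean = 32.9500
Σfm² = 115075
Σf(m − x̄)² = Σfm² − (Σfm)²/n = 115075 − 3295²/100 = 6504.7500
Population variance = 6504.7500 / 100 = 65.0475
Standard deviation = √65.0475 = 8.0652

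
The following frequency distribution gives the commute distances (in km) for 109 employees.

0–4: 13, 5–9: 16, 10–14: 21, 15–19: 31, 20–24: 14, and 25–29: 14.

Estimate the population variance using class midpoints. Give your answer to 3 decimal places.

57.125

Midpoints: 2, 7, 12, 17, 22, 27
n = 109, Σfm = 1603, mean = 14.7064
Σfm² = 29801
Σf(m − x̄)² = Σfm² − (Σfm)²/n = 29801 − 1603²/109 = 6226.6055
Population variance = 6226.6055 / 109 = 57.1248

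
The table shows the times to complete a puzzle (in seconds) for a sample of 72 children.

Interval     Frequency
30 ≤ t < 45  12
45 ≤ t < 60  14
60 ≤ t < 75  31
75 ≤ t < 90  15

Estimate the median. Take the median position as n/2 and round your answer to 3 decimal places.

Cumulative frequencies: 12, 26, 57, 72
n = 72; position = n/2 = 36.
This falls in the class 60 ≤ t < 75: L = 60, F = 26, f = 31, h = 15.
Median ≈ 60 + ((36 − 26) / 31) × 15 = 64.8387

64.839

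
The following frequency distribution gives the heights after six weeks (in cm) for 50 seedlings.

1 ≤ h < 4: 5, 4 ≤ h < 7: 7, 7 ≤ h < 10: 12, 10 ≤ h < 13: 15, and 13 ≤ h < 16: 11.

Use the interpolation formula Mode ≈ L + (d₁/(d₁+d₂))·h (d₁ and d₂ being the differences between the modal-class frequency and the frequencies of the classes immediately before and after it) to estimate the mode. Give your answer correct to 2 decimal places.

Modal class: 10 ≤ h < 13 (highest frequency 15).
d₁ = 15 − 12 = 3, d₂ = 15 − 11 = 4
Mode ≈ 10 + (3/(3+4)) × 3 = 10 + 1.2857 = 11.2857

11.29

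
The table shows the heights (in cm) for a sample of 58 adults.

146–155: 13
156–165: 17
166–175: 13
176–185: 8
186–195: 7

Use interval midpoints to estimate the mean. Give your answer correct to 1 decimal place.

Midpoints: 150.5, 160.5, 170.5, 180.5, 190.5
Σfm = 13×150.5 + 17×160.5 + 13×170.5 + 8×180.5 + 7×190.5 = 9679
n = Σf = 58
Mean = 9679 / 58 = 166.8793

166.9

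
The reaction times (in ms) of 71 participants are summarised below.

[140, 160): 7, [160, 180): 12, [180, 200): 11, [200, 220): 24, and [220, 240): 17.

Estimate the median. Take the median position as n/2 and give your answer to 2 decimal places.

Cumulative frequencies: 7, 19, 30, 54, 71
n = 71; position = n/2 = 35.5.
This falls in the class [200, 220): L = 200, F = 30, f = 24, h = 20.
Median ≈ 200 + ((35.5 − 30) / 24) × 20 = 204.5833

204.58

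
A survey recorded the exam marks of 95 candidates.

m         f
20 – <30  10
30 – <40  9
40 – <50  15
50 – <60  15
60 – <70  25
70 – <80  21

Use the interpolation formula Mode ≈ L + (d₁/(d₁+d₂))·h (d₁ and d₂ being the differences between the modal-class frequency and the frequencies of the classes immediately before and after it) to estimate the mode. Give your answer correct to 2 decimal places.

67.14

Modal class: 60 – <70 (highest frequency 25).
d₁ = 25 − 15 = 10, d₂ = 25 − 21 = 4
Mode ≈ 60 + (10/(10+4)) × 10 = 60 + 7.1429 = 67.1429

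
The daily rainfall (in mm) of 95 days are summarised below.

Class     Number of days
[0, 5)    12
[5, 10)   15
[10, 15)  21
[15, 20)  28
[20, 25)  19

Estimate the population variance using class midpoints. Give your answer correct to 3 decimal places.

Midpoints: 2.5, 7.5, 12.5, 17.5, 22.5
n = 95, Σfm = 1322.5, mean = 13.9211
Σfm² = 22393.75
Σf(m − x̄)² = Σfm² − (Σfm)²/n = 22393.75 − 1322.5²/95 = 3983.1579
Population variance = 3983.1579 / 95 = 41.9280

41.928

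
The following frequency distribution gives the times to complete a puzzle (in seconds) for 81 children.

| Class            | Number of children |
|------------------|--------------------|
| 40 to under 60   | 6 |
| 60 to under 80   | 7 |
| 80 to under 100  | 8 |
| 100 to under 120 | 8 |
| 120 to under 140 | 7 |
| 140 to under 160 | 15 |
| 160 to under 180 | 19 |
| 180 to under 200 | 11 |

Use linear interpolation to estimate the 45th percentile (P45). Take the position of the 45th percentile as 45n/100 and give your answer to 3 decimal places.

Cumulative frequencies: 6, 13, 21, 29, 36, 51, 70, 81
n = 81; position = 45n/100 = 36.45.
This falls in the class 140 to under 160: L = 140, F = 36, f = 15, h = 20.
45th percentile ≈ 140 + ((36.45 − 36) / 15) × 20 = 140.6000

140.600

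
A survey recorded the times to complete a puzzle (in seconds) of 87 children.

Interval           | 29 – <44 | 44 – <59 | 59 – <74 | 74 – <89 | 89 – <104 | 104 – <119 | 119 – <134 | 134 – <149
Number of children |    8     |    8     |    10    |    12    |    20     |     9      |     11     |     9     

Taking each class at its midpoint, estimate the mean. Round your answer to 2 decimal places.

91.33

Midpoints: 36.5, 51.5, 66.5, 81.5, 96.5, 111.5, 126.5, 141.5
Σfm = 8×36.5 + 8×51.5 + 10×66.5 + 12×81.5 + 20×96.5 + 9×111.5 + 11×126.5 + 9×141.5 = 7945.5
n = Σf = 87
Mean = 7945.5 / 87 = 91.3276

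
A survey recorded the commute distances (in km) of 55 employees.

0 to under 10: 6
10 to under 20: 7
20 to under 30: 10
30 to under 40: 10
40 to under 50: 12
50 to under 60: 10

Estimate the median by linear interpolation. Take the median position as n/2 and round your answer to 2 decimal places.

34.50

Cumulative frequencies: 6, 13, 23, 33, 45, 55
n = 55; position = n/2 = 27.5.
This falls in the class 30 to under 40: L = 30, F = 23, f = 10, h = 10.
Median ≈ 30 + ((27.5 − 23) / 10) × 10 = 34.5000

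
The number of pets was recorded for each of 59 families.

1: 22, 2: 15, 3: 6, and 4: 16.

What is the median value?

2

Cumulative frequencies: 22, 37, 43, 59
n = 59, so the median is the value in position (n+1)/2 = 30.
Position 30 falls at value 2.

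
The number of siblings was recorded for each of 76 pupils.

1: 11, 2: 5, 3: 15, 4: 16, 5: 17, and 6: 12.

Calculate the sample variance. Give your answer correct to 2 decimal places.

Values: 1, 2, 3, 4, 5, 6
n = 76, Σfx = 287, mean = 3.7763
Σfx² = 1279
Σf(x − x̄)² = Σfx² − (Σfx)²/n = 1279 − 287²/76 = 195.1974
Sample variance = 195.1974 / 75 = 2.6026

2.60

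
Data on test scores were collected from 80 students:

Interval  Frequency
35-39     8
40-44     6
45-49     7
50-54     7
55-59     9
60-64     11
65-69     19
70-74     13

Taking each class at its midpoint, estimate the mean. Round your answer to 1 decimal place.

58.1

Midpoints: 37, 42, 47, 52, 57, 62, 67, 72
Σfm = 8×37 + 6×42 + 7×47 + 7×52 + 9×57 + 11×62 + 19×67 + 13×72 = 4645
n = Σf = 80
Mean = 4645 / 80 = 58.0625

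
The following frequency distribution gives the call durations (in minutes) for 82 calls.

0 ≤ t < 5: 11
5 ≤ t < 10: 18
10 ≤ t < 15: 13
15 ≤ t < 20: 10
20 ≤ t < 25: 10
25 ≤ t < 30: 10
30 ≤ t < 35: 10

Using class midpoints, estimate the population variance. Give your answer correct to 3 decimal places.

96.981

Midpoints: 2.5, 7.5, 12.5, 17.5, 22.5, 27.5, 32.5
n = 82, Σfm = 1325, mean = 16.1585
Σfm² = 29362.5
Σf(m − x̄)² = Σfm² − (Σfm)²/n = 29362.5 − 1325²/82 = 7952.4390
Population variance = 7952.4390 / 82 = 96.9810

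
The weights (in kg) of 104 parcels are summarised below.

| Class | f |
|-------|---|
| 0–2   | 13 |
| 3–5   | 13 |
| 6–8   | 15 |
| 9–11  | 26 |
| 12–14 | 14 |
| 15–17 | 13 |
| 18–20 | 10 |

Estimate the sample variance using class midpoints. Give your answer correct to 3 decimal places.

Midpoints: 1, 4, 7, 10, 13, 16, 19
n = 104, Σfm = 1010, mean = 9.7115
Σfm² = 12860
Σf(m − x̄)² = Σfm² − (Σfm)²/n = 12860 − 1010²/104 = 3051.3462
Sample variance = 3051.3462 / 103 = 29.6247

29.625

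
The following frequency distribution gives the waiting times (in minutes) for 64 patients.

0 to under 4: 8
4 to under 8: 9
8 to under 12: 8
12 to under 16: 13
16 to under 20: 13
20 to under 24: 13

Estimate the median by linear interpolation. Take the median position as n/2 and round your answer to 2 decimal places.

14.15

Cumulative frequencies: 8, 17, 25, 38, 51, 64
n = 64; position = n/2 = 32.
This falls in the class 12 to under 16: L = 12, F = 25, f = 13, h = 4.
Median ≈ 12 + ((32 − 25) / 13) × 4 = 14.1538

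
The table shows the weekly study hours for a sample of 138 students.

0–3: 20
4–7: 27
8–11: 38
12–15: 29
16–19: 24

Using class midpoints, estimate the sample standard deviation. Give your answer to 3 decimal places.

5.197

Midpoints: 1.5, 5.5, 9.5, 13.5, 17.5
n = 138, Σfm = 1351, mean = 9.7899
Σfm² = 16926.5
Σf(m − x̄)² = Σfm² − (Σfm)²/n = 16926.5 − 1351²/138 = 3700.4058
Sample variance = 3700.4058 / 137 = 27.0103
Standard deviation = √27.0103 = 5.1971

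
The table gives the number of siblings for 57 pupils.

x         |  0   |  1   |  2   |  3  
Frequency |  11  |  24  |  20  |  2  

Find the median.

Cumulative frequencies: 11, 35, 55, 57
n = 57, so the median is the value in position (n+1)/2 = 29.
Position 29 falls at value 1.

1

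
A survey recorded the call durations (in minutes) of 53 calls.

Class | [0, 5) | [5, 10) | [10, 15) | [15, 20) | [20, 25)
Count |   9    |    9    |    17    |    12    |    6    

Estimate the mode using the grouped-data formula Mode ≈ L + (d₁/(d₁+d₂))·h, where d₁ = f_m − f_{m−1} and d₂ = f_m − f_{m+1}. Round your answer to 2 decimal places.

13.08

Modal class: [10, 15) (highest frequency 17).
d₁ = 17 − 9 = 8, d₂ = 17 − 12 = 5
Mode ≈ 10 + (8/(8+5)) × 5 = 10 + 3.0769 = 13.0769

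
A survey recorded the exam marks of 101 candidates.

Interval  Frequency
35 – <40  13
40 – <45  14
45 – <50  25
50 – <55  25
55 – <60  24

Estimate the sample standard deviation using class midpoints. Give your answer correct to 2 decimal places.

6.64

Midpoints: 37.5, 42.5, 47.5, 52.5, 57.5
n = 101, Σfm = 4962.5, mean = 49.1337
Σfm² = 248231.25
Σf(m − x̄)² = Σfm² − (Σfm)²/n = 248231.25 − 4962.5²/101 = 4405.4455
Sample variance = 4405.4455 / 100 = 44.0545
Standard deviation = √44.0545 = 6.6374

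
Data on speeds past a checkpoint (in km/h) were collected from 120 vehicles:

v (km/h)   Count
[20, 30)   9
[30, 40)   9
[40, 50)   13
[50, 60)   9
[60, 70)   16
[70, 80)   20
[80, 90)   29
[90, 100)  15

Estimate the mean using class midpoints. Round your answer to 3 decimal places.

Midpoints: 25, 35, 45, 55, 65, 75, 85, 95
Σfm = 9×25 + 9×35 + 13×45 + 9×55 + 16×65 + 20×75 + 29×85 + 15×95 = 8050
n = Σf = 120
Mean = 8050 / 120 = 67.0833

67.083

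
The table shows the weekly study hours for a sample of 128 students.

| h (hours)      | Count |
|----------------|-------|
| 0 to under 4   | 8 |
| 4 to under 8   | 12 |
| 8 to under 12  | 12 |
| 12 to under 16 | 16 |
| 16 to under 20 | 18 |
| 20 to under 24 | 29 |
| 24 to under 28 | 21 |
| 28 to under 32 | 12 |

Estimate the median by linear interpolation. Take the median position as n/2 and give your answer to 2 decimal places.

19.56

Cumulative frequencies: 8, 20, 32, 48, 66, 95, 116, 128
n = 128; position = n/2 = 64.
This falls in the class 16 to under 20: L = 16, F = 48, f = 18, h = 4.
Median ≈ 16 + ((64 − 48) / 18) × 4 = 19.5556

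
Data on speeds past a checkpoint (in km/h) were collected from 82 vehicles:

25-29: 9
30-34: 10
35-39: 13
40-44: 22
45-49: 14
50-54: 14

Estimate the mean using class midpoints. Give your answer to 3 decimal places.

40.902

Midpoints: 27, 32, 37, 42, 47, 52
Σfm = 9×27 + 10×32 + 13×37 + 22×42 + 14×47 + 14×52 = 3354
n = Σf = 82
Mean = 3354 / 82 = 40.9024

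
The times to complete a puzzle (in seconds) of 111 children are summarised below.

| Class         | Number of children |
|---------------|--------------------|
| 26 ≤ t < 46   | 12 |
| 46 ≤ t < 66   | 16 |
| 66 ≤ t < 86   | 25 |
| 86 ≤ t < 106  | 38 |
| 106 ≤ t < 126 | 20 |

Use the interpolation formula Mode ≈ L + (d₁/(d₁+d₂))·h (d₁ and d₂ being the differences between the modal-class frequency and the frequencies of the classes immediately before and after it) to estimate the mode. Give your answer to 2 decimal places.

Modal class: 86 ≤ t < 106 (highest frequency 38).
d₁ = 38 − 25 = 13, d₂ = 38 − 20 = 18
Mode ≈ 86 + (13/(13+18)) × 20 = 86 + 8.3871 = 94.3871

94.39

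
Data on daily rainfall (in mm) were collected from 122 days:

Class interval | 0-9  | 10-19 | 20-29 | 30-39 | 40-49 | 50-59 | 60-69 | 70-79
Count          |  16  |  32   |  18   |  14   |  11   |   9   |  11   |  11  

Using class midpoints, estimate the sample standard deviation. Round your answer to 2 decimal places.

22.40

Midpoints: 4.5, 14.5, 24.5, 34.5, 44.5, 54.5, 64.5, 74.5
n = 122, Σfm = 3969, mean = 32.5328
Σfm² = 189850.5
Σf(m − x̄)² = Σfm² − (Σfm)²/n = 189850.5 − 3969²/122 = 60727.8689
Sample variance = 60727.8689 / 121 = 501.8832
Standard deviation = √501.8832 = 22.4028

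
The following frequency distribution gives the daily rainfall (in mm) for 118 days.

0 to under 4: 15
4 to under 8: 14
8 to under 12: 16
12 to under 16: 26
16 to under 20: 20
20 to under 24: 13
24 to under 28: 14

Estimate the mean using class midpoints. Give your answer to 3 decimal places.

13.966

Midpoints: 2, 6, 10, 14, 18, 22, 26
Σfm = 15×2 + 14×6 + 16×10 + 26×14 + 20×18 + 13×22 + 14×26 = 1648
n = Σf = 118
Mean = 1648 / 118 = 13.9661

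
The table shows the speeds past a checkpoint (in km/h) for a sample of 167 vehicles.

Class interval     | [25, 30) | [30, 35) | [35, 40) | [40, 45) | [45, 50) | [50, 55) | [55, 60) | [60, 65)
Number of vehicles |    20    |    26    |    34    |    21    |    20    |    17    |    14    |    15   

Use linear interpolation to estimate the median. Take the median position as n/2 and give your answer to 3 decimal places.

40.833

Cumulative frequencies: 20, 46, 80, 101, 121, 138, 152, 167
n = 167; position = n/2 = 83.5.
This falls in the class [40, 45): L = 40, F = 80, f = 21, h = 5.
Median ≈ 40 + ((83.5 − 80) / 21) × 5 = 40.8333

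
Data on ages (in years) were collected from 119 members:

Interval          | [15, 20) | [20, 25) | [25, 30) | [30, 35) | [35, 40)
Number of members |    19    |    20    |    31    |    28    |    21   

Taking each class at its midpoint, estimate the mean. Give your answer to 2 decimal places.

28.00

Midpoints: 17.5, 22.5, 27.5, 32.5, 37.5
Σfm = 19×17.5 + 20×22.5 + 31×27.5 + 28×32.5 + 21×37.5 = 3332.5
n = Σf = 119
Mean = 3332.5 / 119 = 28.0042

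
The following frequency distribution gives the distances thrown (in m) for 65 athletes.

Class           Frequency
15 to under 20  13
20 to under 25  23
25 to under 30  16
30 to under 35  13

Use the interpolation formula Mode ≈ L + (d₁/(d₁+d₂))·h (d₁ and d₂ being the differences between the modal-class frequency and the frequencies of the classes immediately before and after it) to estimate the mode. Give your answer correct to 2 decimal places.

22.94

Modal class: 20 to under 25 (highest frequency 23).
d₁ = 23 − 13 = 10, d₂ = 23 − 16 = 7
Mode ≈ 20 + (10/(10+7)) × 5 = 20 + 2.9412 = 22.9412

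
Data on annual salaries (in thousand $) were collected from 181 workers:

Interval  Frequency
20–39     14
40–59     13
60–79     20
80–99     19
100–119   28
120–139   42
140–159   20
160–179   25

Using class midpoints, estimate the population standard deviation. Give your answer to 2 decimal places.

Midpoints: 29.5, 49.5, 69.5, 89.5, 109.5, 129.5, 149.5, 169.5
n = 181, Σfm = 19879.5, mean = 109.8315
Σfm² = 2498175.25
Σf(m − x̄)² = Σfm² − (Σfm)²/n = 2498175.25 − 19879.5²/181 = 314780.1105
Population variance = 314780.1105 / 181 = 1739.1166
Standard deviation = √1739.1166 = 41.7027

41.70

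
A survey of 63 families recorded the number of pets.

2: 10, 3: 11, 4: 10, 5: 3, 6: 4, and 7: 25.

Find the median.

5

Cumulative frequencies: 10, 21, 31, 34, 38, 63
n = 63, so the median is the value in position (n+1)/2 = 32.
Position 32 falls at value 5.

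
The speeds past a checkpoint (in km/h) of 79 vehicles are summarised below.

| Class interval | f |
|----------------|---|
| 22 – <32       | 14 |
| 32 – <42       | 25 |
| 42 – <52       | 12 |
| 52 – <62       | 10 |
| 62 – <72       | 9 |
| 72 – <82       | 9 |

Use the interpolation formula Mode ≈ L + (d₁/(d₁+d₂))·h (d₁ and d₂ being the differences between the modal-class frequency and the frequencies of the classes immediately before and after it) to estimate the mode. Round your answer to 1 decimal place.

36.6

Modal class: 32 – <42 (highest frequency 25).
d₁ = 25 − 14 = 11, d₂ = 25 − 12 = 13
Mode ≈ 32 + (11/(11+13)) × 10 = 32 + 4.5833 = 36.5833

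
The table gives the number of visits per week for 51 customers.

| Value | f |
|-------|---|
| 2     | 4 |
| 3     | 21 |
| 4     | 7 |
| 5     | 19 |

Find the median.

4

Cumulative frequencies: 4, 25, 32, 51
n = 51, so the median is the value in position (n+1)/2 = 26.
Position 26 falls at value 4.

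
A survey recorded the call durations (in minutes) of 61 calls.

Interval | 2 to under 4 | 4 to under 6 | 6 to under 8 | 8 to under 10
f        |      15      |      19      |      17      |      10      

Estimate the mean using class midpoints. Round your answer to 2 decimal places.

5.72

Midpoints: 3, 5, 7, 9
Σfm = 15×3 + 19×5 + 17×7 + 10×9 = 349
n = Σf = 61
Mean = 349 / 61 = 5.7213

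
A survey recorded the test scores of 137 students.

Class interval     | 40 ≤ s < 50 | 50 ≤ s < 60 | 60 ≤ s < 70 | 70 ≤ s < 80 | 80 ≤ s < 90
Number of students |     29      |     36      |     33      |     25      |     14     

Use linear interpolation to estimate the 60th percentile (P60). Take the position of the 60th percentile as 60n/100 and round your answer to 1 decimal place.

Cumulative frequencies: 29, 65, 98, 123, 137
n = 137; position = 60n/100 = 82.2.
This falls in the class 60 ≤ s < 70: L = 60, F = 65, f = 33, h = 10.
60th percentile ≈ 60 + ((82.2 − 65) / 33) × 10 = 65.2121

65.2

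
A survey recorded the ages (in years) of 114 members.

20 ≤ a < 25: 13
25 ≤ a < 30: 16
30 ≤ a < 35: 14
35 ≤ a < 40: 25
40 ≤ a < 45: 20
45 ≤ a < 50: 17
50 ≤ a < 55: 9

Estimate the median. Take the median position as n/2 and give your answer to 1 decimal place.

Cumulative frequencies: 13, 29, 43, 68, 88, 105, 114
n = 114; position = n/2 = 57.
This falls in the class 35 ≤ a < 40: L = 35, F = 43, f = 25, h = 5.
Median ≈ 35 + ((57 − 43) / 25) × 5 = 37.8000

37.8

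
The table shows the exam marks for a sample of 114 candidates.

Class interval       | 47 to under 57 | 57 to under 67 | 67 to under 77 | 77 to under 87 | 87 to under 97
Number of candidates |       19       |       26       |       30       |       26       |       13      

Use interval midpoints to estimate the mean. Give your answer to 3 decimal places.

Midpoints: 52, 62, 72, 82, 92
Σfm = 19×52 + 26×62 + 30×72 + 26×82 + 13×92 = 8088
n = Σf = 114
Mean = 8088 / 114 = 70.9474

70.947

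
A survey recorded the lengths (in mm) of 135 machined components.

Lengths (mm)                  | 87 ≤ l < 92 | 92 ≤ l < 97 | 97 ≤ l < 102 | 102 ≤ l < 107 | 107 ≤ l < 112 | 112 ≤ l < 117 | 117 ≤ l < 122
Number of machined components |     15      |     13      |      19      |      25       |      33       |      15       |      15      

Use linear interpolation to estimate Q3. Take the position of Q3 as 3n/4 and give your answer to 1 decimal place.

Cumulative frequencies: 15, 28, 47, 72, 105, 120, 135
n = 135; position = 3n/4 = 101.25.
This falls in the class 107 ≤ l < 112: L = 107, F = 72, f = 33, h = 5.
Upper quartile ≈ 107 + ((101.25 − 72) / 33) × 5 = 111.4318

111.4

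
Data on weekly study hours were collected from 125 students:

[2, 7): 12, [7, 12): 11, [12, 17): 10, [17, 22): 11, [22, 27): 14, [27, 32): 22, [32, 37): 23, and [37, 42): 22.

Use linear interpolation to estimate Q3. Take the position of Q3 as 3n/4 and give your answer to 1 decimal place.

35.0

Cumulative frequencies: 12, 23, 33, 44, 58, 80, 103, 125
n = 125; position = 3n/4 = 93.75.
This falls in the class [32, 37): L = 32, F = 80, f = 23, h = 5.
Upper quartile ≈ 32 + ((93.75 − 80) / 23) × 5 = 34.9891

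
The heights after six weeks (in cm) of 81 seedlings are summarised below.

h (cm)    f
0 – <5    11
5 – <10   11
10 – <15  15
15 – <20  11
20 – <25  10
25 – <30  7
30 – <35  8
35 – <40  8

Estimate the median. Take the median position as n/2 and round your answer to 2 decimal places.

16.59

Cumulative frequencies: 11, 22, 37, 48, 58, 65, 73, 81
n = 81; position = n/2 = 40.5.
This falls in the class 15 – <20: L = 15, F = 37, f = 11, h = 5.
Median ≈ 15 + ((40.5 − 37) / 11) × 5 = 16.5909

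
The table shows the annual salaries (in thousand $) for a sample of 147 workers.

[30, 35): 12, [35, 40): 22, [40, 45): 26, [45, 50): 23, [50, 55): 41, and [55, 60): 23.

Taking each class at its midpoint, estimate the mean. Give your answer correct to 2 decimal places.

46.85

Midpoints: 32.5, 37.5, 42.5, 47.5, 52.5, 57.5
Σfm = 12×32.5 + 22×37.5 + 26×42.5 + 23×47.5 + 41×52.5 + 23×57.5 = 6887.5
n = Σf = 147
Mean = 6887.5 / 147 = 46.8537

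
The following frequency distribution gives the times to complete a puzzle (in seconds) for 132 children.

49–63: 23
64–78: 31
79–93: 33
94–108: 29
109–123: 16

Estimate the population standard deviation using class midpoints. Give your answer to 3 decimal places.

Midpoints: 56, 71, 86, 101, 116
n = 132, Σfm = 11112, mean = 84.1818
Σfm² = 983592
Σf(m − x̄)² = Σfm² − (Σfm)²/n = 983592 − 11112²/132 = 48163.6364
Population variance = 48163.6364 / 132 = 364.8760
Standard deviation = √364.8760 = 19.1017

19.102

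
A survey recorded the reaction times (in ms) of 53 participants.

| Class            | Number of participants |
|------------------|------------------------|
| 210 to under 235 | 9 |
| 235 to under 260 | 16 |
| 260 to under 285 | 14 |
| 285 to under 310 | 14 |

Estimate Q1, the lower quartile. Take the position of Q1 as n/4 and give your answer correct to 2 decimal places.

241.64

Cumulative frequencies: 9, 25, 39, 53
n = 53; position = n/4 = 13.25.
This falls in the class 235 to under 260: L = 235, F = 9, f = 16, h = 25.
Lower quartile ≈ 235 + ((13.25 − 9) / 16) × 25 = 241.6406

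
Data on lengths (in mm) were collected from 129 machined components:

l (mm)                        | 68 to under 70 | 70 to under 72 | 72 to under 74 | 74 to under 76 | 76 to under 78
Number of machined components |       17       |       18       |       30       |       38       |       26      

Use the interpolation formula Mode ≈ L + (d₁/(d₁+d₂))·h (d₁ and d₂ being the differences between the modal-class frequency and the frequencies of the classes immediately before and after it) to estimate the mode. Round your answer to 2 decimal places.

74.80

Modal class: 74 to under 76 (highest frequency 38).
d₁ = 38 − 30 = 8, d₂ = 38 − 26 = 12
Mode ≈ 74 + (8/(8+12)) × 2 = 74 + 0.8000 = 74.8000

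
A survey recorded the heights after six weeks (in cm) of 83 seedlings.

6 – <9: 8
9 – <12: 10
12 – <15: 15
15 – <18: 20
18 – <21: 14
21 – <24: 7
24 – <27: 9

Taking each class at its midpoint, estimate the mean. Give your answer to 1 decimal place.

16.4

Midpoints: 7.5, 10.5, 13.5, 16.5, 19.5, 22.5, 25.5
Σfm = 8×7.5 + 10×10.5 + 15×13.5 + 20×16.5 + 14×19.5 + 7×22.5 + 9×25.5 = 1357.5
n = Σf = 83
Mean = 1357.5 / 83 = 16.3554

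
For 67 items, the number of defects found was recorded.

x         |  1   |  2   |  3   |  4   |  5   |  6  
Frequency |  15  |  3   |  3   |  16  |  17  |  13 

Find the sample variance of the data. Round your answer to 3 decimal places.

3.291

Values: 1, 2, 3, 4, 5, 6
n = 67, Σfx = 257, mean = 3.8358
Σfx² = 1203
Σf(x − x̄)² = Σfx² − (Σfx)²/n = 1203 − 257²/67 = 217.1940
Sample variance = 217.1940 / 66 = 3.2908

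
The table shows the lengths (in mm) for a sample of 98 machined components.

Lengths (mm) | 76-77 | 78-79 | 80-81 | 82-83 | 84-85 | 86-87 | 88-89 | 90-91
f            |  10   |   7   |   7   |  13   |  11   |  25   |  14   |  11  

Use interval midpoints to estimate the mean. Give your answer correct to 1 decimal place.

84.5

Midpoints: 76.5, 78.5, 80.5, 82.5, 84.5, 86.5, 88.5, 90.5
Σfm = 10×76.5 + 7×78.5 + 7×80.5 + 13×82.5 + 11×84.5 + 25×86.5 + 14×88.5 + 11×90.5 = 8277
n = Σf = 98
Mean = 8277 / 98 = 84.4592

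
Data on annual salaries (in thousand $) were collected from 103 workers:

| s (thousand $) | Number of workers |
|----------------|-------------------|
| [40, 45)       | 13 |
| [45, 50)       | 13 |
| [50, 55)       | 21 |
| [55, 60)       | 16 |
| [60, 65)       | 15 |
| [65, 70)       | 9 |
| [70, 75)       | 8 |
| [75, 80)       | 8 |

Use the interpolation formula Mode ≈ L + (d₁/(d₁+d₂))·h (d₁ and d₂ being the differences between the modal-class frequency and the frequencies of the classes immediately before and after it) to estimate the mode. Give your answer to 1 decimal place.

53.1

Modal class: [50, 55) (highest frequency 21).
d₁ = 21 − 13 = 8, d₂ = 21 − 16 = 5
Mode ≈ 50 + (8/(8+5)) × 5 = 50 + 3.0769 = 53.0769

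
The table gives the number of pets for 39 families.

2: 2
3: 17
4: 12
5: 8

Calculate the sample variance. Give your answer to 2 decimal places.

0.75

Values: 2, 3, 4, 5
n = 39, Σfx = 143, mean = 3.6667
Σfx² = 553
Σf(x − x̄)² = Σfx² − (Σfx)²/n = 553 − 143²/39 = 28.6667
Sample variance = 28.6667 / 38 = 0.7544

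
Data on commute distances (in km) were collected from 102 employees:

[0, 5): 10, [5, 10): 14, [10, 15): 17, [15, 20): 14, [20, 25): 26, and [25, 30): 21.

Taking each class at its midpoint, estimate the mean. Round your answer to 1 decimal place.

Midpoints: 2.5, 7.5, 12.5, 17.5, 22.5, 27.5
Σfm = 10×2.5 + 14×7.5 + 17×12.5 + 14×17.5 + 26×22.5 + 21×27.5 = 1750
n = Σf = 102
Mean = 1750 / 102 = 17.1569

17.2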